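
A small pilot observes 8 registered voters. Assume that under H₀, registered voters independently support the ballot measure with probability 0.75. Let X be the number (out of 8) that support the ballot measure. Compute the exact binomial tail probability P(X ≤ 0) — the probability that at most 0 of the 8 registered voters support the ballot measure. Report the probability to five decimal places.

X ~ Binomial(n=8, p=0.75).
P(X ≤ 0) = C(8,0)·0.75^0·0.25^8.
= 0.000015 = 0.00002.

P = 0.00002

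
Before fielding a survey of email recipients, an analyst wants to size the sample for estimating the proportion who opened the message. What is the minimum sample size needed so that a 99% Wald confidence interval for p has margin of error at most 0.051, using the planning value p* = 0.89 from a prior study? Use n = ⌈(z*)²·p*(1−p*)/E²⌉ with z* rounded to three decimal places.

n = 250

The 99% critical value is z* = 2.576.
p*(1−p*) = 0.89·0.11 = 0.0979.
(z*)²·p*(1−p*)/E² = 6.635776·0.0979/0.002601 = 249.766.
Rounding up, n = 250.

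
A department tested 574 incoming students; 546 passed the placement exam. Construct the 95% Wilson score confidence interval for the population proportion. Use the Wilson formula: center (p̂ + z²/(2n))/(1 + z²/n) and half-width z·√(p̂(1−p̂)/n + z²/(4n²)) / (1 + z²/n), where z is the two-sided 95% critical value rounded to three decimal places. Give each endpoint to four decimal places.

Here p̂ = 546/574 = 0.95122 and z = 1.960 (z² = 3.841600).
1 + z²/n = 1.006693.
Center = (0.95122 + 0.003346)/1.006693 = 0.94822.
Radicand: p̂(1−p̂)/n + z²/(4n²) = 0.000080838 + 0.000002915 = 0.000083753.
Half-width = 1.960·√0.000083753/1.006693 = 0.01782.
So the interval runs from 0.9304 to 0.9660.

(0.9304, 0.9660)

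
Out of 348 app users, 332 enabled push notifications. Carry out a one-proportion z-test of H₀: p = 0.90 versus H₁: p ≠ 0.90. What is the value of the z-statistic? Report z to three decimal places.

With x = 332 successes in n = 348, p̂ = 0.95402.
Null standard error: √(0.90·0.10/348) = √0.000258621 = 0.016082.
Test statistic: z = 0.05402/0.016082 = 3.359.

z = 3.359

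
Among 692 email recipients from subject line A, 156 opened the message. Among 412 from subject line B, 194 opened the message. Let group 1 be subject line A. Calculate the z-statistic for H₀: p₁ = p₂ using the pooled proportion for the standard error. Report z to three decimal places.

z = -8.476

Sample proportions: p̂₁ = 156/692 = 0.22543 and p̂₂ = 194/412 = 0.47087.
Pooled p̂ = (156+194)/(692+412) = 350/1104 = 0.31703.
SE = √[p̂(1−p̂)(1/n₁+1/n₂)] = √[0.31703·0.68297·(1/692+1/412)] ≈ 0.028956.
z = -0.24544/0.028956 = -8.476.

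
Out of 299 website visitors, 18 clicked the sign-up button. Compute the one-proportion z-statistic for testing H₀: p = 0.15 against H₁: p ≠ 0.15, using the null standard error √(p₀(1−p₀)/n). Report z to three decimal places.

z = -4.349

The sample proportion is 18/299 = 0.06020.
Null standard error: √(0.15·0.85/299) = √0.000426421 = 0.020650.
z = (0.06020 − 0.15)/0.020650 = -0.08980/0.020650 = -4.349.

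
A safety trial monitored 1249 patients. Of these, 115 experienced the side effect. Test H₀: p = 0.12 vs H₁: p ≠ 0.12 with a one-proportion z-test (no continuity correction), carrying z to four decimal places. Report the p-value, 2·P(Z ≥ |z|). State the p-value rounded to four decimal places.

p-value = 0.0024

With x = 115 successes in n = 1249, p̂ = 0.09207.
Under H₀, SE = √(p₀(1−p₀)/n) = √(0.12·0.88/1249) = √0.000084548 = 0.009195.
z = (p̂ − p₀)/SE = (115/1249 − 0.12)/0.009195 ≈ -3.0371.
From the standard normal, 2·P(Z ≥ |z|) = 0.0024.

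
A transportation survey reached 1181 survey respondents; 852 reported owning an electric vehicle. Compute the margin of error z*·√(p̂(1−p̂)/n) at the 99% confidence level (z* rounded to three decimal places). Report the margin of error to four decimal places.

ME = 0.0336

Sample proportion p̂ = 852/1181 = 0.72142.
Standard error of p̂: √(0.200972/1181) = √0.000170171 = 0.013045.
For 99% confidence, z* = 2.576.
Margin of error = z*·SE = 2.576 × 0.013045 = 0.0336.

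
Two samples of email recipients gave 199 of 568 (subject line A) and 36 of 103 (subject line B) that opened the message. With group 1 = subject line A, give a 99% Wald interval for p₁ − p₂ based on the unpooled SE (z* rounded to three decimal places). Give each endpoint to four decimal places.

(-0.1307, 0.1324)

p̂₁ = 0.35035, p̂₂ = 0.34951, so the observed difference is 0.00084.
SE = √(0.000400714 + 0.002207322) = √0.002608036 = 0.051069.
The 99% critical value is z* = 2.576. Margin of error = 0.13155.
Interval: 0.00084 ± 0.13155 → (-0.1307, 0.1324).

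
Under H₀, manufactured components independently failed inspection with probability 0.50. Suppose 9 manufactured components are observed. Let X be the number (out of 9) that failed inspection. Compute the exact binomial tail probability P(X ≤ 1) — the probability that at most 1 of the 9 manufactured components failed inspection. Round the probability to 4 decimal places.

P = 0.0195

X ~ Binomial(n=9, p=0.50).
P(X ≤ 1) = C(9,0)·0.50^0·0.50^9 + C(9,1)·0.50^1·0.50^8.
= 0.001953 + 0.017578 = 0.0195.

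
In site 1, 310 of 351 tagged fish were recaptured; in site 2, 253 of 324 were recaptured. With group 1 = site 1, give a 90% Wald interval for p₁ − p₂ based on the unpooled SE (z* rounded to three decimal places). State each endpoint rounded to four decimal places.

(0.0552, 0.1495)

p̂₁ = 310/351 = 0.88319, p̂₂ = 253/324 = 0.78086; p̂₁ − p̂₂ = 0.10233.
SE = √(0.000293917 + 0.000528134) = √0.000822051 = 0.028671.
For 90% confidence, z* = 1.645. Margin of error = 0.04716.
So the interval runs from 0.0552 to 0.1495.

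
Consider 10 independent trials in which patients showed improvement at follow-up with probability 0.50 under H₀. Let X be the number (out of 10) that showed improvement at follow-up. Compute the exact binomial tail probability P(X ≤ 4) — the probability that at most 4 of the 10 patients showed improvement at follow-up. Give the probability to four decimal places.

P = 0.3770

X is binomial with n = 10 and p = 0.50.
P(X ≤ 4) = Σ_{j=0}^{4} C(10,j)·0.50^j·0.50^{10−j}.
= 0.000977 + 0.009766 + 0.043945 + 0.117188 + 0.205078 = 0.3770.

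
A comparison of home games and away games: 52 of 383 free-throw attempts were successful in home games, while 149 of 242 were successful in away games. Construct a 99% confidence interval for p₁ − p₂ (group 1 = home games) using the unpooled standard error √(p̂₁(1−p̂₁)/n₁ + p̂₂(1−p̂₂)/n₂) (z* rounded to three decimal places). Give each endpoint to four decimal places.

(-0.5722, -0.3876)

p̂₁ = 0.13577, p̂₂ = 0.61570, so the observed difference is -0.47993.
SE = √(0.000306362 + 0.000977739) = √0.001284101 = 0.035834.
For 99% confidence, z* = 2.576. Margin of error = 0.09231.
So the interval runs from -0.5722 to -0.3876.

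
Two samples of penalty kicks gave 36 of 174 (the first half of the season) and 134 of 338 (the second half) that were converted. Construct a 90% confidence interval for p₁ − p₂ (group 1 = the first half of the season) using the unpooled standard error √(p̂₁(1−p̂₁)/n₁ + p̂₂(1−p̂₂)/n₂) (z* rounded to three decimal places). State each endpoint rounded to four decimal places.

(-0.2564, -0.1227)

p̂₁ = 36/174 = 0.20690, p̂₂ = 134/338 = 0.39645; p̂₁ − p̂₂ = -0.18955.
SE = √(0.000943048 + 0.000707921) = √0.001650969 = 0.040632.
z* = 1.645 at the 90% level. Margin = 1.645·0.040632 = 0.06684.
Interval: -0.18955 ± 0.06684 → (-0.2564, -0.1227).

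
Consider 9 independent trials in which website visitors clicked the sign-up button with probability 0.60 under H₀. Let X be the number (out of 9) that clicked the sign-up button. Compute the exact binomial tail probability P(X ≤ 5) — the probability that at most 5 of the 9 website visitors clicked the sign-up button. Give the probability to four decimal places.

P = 0.5174

X is binomial with n = 9 and p = 0.60.
P(X ≤ 5) = Σ_{j=0}^{5} C(9,j)·0.60^j·0.40^{9−j}.
= 0.000262 + 0.003539 + 0.021234 + 0.074318 + 0.167215 + 0.250823 = 0.5174.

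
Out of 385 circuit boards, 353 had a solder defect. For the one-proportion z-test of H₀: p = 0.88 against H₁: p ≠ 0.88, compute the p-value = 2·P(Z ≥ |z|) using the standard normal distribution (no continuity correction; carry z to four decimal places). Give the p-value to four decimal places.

p-value = 0.0259

With x = 353 successes in n = 385, p̂ = 0.91688.
Null standard error: √(0.88·0.12/385) = √0.000274286 = 0.016562.
z = (p̂ − p₀)/SE = (353/385 − 0.88)/0.016562 ≈ 2.2270.
From the standard normal, 2·P(Z ≥ |z|) = 0.0259.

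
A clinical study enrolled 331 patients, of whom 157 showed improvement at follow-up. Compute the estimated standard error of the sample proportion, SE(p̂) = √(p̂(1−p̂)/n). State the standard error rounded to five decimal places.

SE = 0.02745

p̂ = 157/331 = 0.47432.
p̂(1−p̂) = 0.47432·0.52568 = 0.249341.
Dividing by n and taking the root: √0.000753296 = 0.02745.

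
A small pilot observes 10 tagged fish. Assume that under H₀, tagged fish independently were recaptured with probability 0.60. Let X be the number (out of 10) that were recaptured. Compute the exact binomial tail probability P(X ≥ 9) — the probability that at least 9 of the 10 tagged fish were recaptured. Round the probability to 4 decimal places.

P = 0.0464

X is binomial with n = 10 and p = 0.60.
P(X ≥ 9) = C(10,9)·0.60^9·0.40^1 + C(10,10)·0.60^10·0.40^0.
= 0.040311 + 0.006047 = 0.0464.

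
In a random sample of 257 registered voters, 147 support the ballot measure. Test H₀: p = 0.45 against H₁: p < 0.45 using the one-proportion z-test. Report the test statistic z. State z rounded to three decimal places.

With x = 147 successes in n = 257, p̂ = 0.57198.
SE₀ = √(0.45·0.55/257) = 0.031033.
Test statistic: z = 0.12198/0.031033 = 3.931.

z = 3.931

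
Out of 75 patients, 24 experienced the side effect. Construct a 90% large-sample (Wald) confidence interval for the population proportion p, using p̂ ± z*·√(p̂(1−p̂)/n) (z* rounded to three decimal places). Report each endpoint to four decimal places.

Sample proportion p̂ = 24/75 = 0.32000.
SE(p̂) = √(0.32000·0.68000/75) = 0.053864.
For 90% confidence, z* = 1.645.
Margin of error: 1.645 × 0.053864 = 0.08861.
So the interval runs from 0.2314 to 0.4086.

(0.2314, 0.4086)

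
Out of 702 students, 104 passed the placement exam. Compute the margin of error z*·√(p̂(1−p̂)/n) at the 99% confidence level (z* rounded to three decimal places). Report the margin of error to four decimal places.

With x = 104 successes in n = 702, p̂ = 0.14815.
SE(p̂) = √(0.14815·0.85185/702) = 0.013408.
The 99% critical value is z* = 2.576.
So ME = 0.0345.

ME = 0.0345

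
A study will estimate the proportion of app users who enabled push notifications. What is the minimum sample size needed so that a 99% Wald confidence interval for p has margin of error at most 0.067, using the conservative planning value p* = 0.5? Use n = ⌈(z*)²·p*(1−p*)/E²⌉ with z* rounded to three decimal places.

n = 370

The 99% critical value is z* = 2.576.
p*(1−p*) = 0.50·0.50 = 0.2500.
Required n before rounding: 6.635776 × 0.2500 / 0.067² = 369.558.
⌈369.558⌉ = 370.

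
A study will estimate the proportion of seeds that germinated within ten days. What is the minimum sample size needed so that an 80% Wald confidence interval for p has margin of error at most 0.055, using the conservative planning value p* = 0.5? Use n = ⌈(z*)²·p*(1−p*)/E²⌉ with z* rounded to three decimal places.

z* = 1.282 at the 80% level.
p*(1−p*) = 0.50·0.50 = 0.2500.
(z*)²·p*(1−p*)/E² = 1.643524·0.2500/0.003025 = 135.828.
Rounding up, n = 136.

n = 136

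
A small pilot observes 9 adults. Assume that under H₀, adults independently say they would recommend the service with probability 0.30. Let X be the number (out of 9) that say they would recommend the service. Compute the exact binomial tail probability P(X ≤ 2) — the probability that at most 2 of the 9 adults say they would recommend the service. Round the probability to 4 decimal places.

P = 0.4628

X ~ Binomial(n=9, p=0.30).
P(X ≤ 2) = C(9,0)·0.30^0·0.70^9 + C(9,1)·0.30^1·0.70^8 + C(9,2)·0.30^2·0.70^7.
= 0.040354 + 0.155650 + 0.266828 = 0.4628.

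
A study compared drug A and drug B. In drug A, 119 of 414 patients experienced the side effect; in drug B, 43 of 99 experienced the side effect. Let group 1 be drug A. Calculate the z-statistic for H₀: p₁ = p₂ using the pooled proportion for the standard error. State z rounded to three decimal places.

z = -2.825

p̂₁ = 119/414 = 0.28744, p̂₂ = 43/99 = 0.43434.
Pooled p̂ = (119+43)/(414+99) = 162/513 = 0.31579.
Pooled SE = √[0.2160665·0.01251647] ≈ 0.052004.
z = (p̂₁ − p̂₂)/SE = (0.28744 − 0.43434)/0.052004 = -0.14690/0.052004 = -2.825.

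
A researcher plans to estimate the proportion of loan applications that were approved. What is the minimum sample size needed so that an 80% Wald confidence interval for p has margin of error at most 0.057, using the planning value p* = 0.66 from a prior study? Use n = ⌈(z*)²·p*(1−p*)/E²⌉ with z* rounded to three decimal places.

The 80% critical value is z* = 1.282.
p*(1−p*) = 0.66·0.34 = 0.2244.
(z*)²·p*(1−p*)/E² = 1.643524·0.2244/0.003249 = 113.514.
Rounding up, n = 114.

n = 114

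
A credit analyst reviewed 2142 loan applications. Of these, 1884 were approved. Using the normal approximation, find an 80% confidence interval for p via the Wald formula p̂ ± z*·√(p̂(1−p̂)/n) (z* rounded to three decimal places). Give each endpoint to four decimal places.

(0.8705, 0.8886)

The sample proportion is 1884/2142 = 0.87955.
SE(p̂) = √(0.87955·0.12045/2142) = 0.007033.
For 80% confidence, z* = 1.282.
Margin = 1.282·0.007033 = 0.00902.
So the interval runs from 0.8705 to 0.8886.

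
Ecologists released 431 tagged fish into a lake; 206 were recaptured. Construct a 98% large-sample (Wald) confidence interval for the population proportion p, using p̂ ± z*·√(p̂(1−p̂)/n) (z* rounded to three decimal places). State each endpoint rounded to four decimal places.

(0.4220, 0.5339)

The sample proportion is 206/431 = 0.47796.
SE(p̂) = √(0.47796·0.52204/431) = 0.024061.
The 98% critical value is z* = 2.326.
Margin = 2.326·0.024061 = 0.05597.
So the interval runs from 0.4220 to 0.5339.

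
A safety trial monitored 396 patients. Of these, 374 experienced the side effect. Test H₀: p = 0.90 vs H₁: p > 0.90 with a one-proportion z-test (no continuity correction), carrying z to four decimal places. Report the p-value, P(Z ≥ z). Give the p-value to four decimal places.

p-value = 0.0016

The sample proportion is 374/396 = 0.94444.
SE₀ = √(0.90·0.10/396) = 0.015076.
Test statistic (full precision, shown to 4 dp): z = (374/396 − 0.90)/SE₀ ≈ 2.9481.
p-value = P(Z ≥ z) with z = 2.9481 → 0.0016.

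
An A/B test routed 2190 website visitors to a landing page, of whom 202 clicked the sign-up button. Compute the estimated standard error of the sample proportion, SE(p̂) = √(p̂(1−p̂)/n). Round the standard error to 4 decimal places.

With x = 202 successes in n = 2190, p̂ = 0.09224.
p̂(1−p̂) = 0.09224·0.90776 = 0.083732.
SE = √(0.083732/2190) = √0.000038234 = 0.0062.

SE = 0.0062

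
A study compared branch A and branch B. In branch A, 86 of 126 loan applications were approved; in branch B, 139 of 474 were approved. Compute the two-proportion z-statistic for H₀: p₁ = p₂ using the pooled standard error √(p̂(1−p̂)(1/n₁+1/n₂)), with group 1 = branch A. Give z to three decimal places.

Sample proportions: p̂₁ = 86/126 = 0.68254 and p̂₂ = 139/474 = 0.29325.
Pooled p̂ = (86+139)/(126+474) = 225/600 = 0.37500.
SE = √[p̂(1−p̂)(1/n₁+1/n₂)] = √[0.37500·0.62500·(1/126+1/474)] ≈ 0.048524.
z = 0.38929/0.048524 = 8.023.

z = 8.023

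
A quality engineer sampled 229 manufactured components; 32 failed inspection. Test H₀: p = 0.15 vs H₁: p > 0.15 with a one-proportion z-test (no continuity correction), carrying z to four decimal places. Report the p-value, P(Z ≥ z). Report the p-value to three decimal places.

p-value = 0.668

p̂ = 32/229 = 0.13974.
SE₀ = √(0.15·0.85/229) = 0.023596.
Test statistic (full precision, shown to 4 dp): z = (32/229 − 0.15)/SE₀ ≈ -0.4349.
p-value = P(Z ≥ z) with z = -0.4349 → 0.668.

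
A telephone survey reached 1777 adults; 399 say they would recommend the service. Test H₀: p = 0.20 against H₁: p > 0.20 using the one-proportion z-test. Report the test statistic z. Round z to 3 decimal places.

With x = 399 successes in n = 1777, p̂ = 0.22454.
Null standard error: √(0.20·0.80/1777) = √0.000090039 = 0.009489.
Test statistic: z = 0.02454/0.009489 = 2.586.

z = 2.586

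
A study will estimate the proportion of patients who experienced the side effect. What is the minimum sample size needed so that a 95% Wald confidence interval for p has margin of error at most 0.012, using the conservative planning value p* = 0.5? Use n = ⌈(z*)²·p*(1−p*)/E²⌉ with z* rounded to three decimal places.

z* = 1.960 at the 95% level.
p*(1−p*) = 0.2500.
(z*)²·p*(1−p*)/E² = 3.841600·0.2500/0.000144 = 6669.444.
⌈6669.444⌉ = 6670.

n = 6670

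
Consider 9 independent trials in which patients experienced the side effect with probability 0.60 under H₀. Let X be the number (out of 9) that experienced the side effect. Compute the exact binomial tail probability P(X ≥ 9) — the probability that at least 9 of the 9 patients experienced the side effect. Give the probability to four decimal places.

X is binomial with n = 9 and p = 0.60.
P(X ≥ 9) = C(9,9)·0.60^9·0.40^0.
= 0.010078 = 0.0101.

P = 0.0101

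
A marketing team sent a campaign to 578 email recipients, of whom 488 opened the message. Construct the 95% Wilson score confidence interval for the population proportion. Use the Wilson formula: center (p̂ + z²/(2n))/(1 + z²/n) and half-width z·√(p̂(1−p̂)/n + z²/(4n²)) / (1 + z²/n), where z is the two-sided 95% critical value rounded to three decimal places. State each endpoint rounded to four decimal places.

(0.8125, 0.8716)

p̂ = 488/578 = 0.84429; z = 1.960, so z² = 3.841600.
1 + z²/n = 1.006646.
Center = (0.84429 + 0.003323)/1.006646 = 0.84202.
Radicand: p̂(1−p̂)/n + z²/(4n²) = 0.000227446 + 0.000002875 = 0.000230321.
Half-width = z·√(radicand)/denom = 1.960·0.015176/1.006646 = 0.02955.
Interval: 0.84202 ± 0.02955 → (0.8125, 0.8716).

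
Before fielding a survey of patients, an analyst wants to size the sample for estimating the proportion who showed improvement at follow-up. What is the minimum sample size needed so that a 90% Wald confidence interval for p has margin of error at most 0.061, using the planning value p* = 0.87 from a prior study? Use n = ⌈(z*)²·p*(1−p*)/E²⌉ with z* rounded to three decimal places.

n = 83

For 90% confidence, z* = 1.645.
p*(1−p*) = 0.1131.
Required n before rounding: 2.706025 × 0.1131 / 0.061² = 82.250.
Rounding up, n = 83.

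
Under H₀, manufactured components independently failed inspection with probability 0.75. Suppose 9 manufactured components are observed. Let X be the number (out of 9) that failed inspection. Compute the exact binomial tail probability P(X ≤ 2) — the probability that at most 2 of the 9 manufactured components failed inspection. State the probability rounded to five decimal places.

X ~ Binomial(n=9, p=0.75).
P(X ≤ 2) = C(9,0)·0.75^0·0.25^9 + C(9,1)·0.75^1·0.25^8 + C(9,2)·0.75^2·0.25^7.
= 0.000004 + 0.000103 + 0.001236 = 0.00134.

P = 0.00134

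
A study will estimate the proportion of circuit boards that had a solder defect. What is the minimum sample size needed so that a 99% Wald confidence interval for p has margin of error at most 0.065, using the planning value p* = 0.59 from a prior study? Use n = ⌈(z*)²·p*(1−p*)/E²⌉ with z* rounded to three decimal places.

n = 380

z* = 2.576 at the 99% level.
p*(1−p*) = 0.2419.
Required n before rounding: 6.635776 × 0.2419 / 0.065² = 379.928.
⌈379.928⌉ = 380.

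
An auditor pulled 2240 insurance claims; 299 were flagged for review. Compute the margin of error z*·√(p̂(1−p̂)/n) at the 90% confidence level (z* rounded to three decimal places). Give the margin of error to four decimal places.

p̂ = 299/2240 = 0.13348.
SE(p̂) = √(0.13348·0.86652/2240) = 0.007186.
z* = 1.645 at the 90% level.
So ME = 0.0118.

ME = 0.0118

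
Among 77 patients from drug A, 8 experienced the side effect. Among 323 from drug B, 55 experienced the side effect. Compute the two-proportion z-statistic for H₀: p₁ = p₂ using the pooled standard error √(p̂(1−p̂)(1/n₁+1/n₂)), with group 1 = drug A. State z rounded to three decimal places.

p̂₁ = 8/77 = 0.10390, p̂₂ = 55/323 = 0.17028.
Pooling: p̂ = 63/400 = 0.15750.
SE = √[p̂(1−p̂)(1/n₁+1/n₂)] = √[0.15750·0.84250·(1/77+1/323)] ≈ 0.046196.
z = (p̂₁ − p̂₂)/SE = (0.10390 − 0.17028)/0.046196 = -0.06638/0.046196 = -1.437.

z = -1.437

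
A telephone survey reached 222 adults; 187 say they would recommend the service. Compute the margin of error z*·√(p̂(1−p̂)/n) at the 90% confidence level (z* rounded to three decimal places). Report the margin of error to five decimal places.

Sample proportion p̂ = 187/222 = 0.84234.
Standard error of p̂: √(0.132802/222) = √0.000598206 = 0.024458.
For 90% confidence, z* = 1.645.
ME = 1.645·0.024458 = 0.04023.

ME = 0.04023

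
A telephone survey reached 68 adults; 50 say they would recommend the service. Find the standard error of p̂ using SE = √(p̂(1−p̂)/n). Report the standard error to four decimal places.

SE = 0.0535

p̂ = 50/68 = 0.73529.
p̂(1−p̂) = 0.73529·0.26471 = 0.194639.
SE = √(0.194639/68) = 0.0535.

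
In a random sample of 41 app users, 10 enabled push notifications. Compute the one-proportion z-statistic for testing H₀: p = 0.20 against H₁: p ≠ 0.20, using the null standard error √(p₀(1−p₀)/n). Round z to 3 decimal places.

z = 0.703

Sample proportion p̂ = 10/41 = 0.24390.
SE₀ = √(0.20·0.80/41) = 0.062470.
Test statistic: z = 0.04390/0.062470 = 0.703.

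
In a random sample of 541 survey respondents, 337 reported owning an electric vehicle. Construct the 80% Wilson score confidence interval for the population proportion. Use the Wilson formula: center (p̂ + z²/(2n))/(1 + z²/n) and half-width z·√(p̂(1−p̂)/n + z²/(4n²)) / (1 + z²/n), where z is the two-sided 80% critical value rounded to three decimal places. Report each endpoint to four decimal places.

(0.5959, 0.6492)

Here p̂ = 337/541 = 0.62292 and z = 1.282 (z² = 1.643524).
Denominator 1 + z²/n = 1 + 1.643524/541 = 1.003038.
Center = (0.62292 + 0.001519)/1.003038 = 0.62255.
Radicand: p̂(1−p̂)/n + z²/(4n²) = 0.000434178 + 0.000001404 = 0.000435582.
Half-width = z·√(radicand)/denom = 1.282·0.020871/1.003038 = 0.02668.
So the interval runs from 0.5959 to 0.6492.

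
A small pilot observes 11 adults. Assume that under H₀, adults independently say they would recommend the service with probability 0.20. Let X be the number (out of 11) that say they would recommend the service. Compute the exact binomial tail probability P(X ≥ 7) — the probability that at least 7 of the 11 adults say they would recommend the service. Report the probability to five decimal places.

P = 0.00197

X ~ Binomial(n=11, p=0.20).
P(X ≥ 7) = Σ_{j=7}^{11} C(11,j)·0.20^j·0.80^{11−j}.
= 0.001730 + 0.000216 + 0.000018 + 0.000001 + 0.000000 = 0.00197.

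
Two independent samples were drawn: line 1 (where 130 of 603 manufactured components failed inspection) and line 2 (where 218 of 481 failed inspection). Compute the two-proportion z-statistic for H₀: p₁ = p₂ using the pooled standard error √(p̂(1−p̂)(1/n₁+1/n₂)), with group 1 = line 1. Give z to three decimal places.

z = -8.326

Sample proportions: p̂₁ = 130/603 = 0.21559 and p̂₂ = 218/481 = 0.45322.
Pooled p̂ = (130+218)/(603+481) = 348/1084 = 0.32103.
SE = √[p̂(1−p̂)(1/n₁+1/n₂)] = √[0.32103·0.67897·(1/603+1/481)] ≈ 0.028542.
z = -0.23763/0.028542 = -8.326.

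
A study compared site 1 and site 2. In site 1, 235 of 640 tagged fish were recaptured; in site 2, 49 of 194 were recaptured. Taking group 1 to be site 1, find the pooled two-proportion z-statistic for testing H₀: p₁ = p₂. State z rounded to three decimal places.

z = 2.951

Sample proportions: p̂₁ = 235/640 = 0.36719 and p̂₂ = 49/194 = 0.25258.
Pooling: p̂ = 284/834 = 0.34053.
Pooled SE = √[0.2245685·0.00671714] ≈ 0.038839.
z = 0.11461/0.038839 = 2.951.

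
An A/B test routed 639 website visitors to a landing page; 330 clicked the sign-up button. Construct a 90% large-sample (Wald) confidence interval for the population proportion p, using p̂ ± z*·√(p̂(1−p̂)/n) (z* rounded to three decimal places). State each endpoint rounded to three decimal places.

(0.484, 0.549)

Sample proportion p̂ = 330/639 = 0.51643.
SE(p̂) = √(0.51643·0.48357/639) = 0.019769.
The 90% critical value is z* = 1.645.
Margin = 1.645·0.019769 = 0.03252.
Interval: 0.51643 ± 0.03252 → (0.484, 0.549).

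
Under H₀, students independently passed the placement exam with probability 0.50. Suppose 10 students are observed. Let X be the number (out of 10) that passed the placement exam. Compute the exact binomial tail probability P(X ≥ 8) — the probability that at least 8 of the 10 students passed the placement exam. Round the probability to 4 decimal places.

P = 0.0547

X ~ Binomial(n=10, p=0.50).
P(X ≥ 8) = C(10,8)·0.50^8·0.50^2 + C(10,9)·0.50^9·0.50^1 + C(10,10)·0.50^10·0.50^0.
= 0.043945 + 0.009766 + 0.000977 = 0.0547.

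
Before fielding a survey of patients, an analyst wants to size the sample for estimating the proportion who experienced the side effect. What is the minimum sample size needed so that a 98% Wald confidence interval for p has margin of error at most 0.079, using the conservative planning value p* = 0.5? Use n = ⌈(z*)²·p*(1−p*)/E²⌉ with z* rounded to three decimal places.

n = 217

z* = 2.326 at the 98% level.
p*(1−p*) = 0.2500.
Required n before rounding: 5.410276 × 0.2500 / 0.079² = 216.723.
⌈216.723⌉ = 217.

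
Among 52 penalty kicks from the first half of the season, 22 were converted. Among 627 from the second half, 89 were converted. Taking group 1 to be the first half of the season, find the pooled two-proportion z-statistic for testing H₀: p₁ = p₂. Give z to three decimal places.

Sample proportions: p̂₁ = 22/52 = 0.42308 and p̂₂ = 89/627 = 0.14195.
Pooled p̂ = (22+89)/(52+627) = 111/679 = 0.16348.
SE = √[p̂(1−p̂)(1/n₁+1/n₂)] = √[0.16348·0.83652·(1/52+1/627)] ≈ 0.053366.
z = 0.28113/0.053366 = 5.268.

z = 5.268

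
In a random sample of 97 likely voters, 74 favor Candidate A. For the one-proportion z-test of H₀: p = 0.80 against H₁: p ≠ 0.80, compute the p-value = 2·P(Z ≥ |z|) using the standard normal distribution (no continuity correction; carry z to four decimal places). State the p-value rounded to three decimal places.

p-value = 0.361

Sample proportion p̂ = 74/97 = 0.76289.
Null standard error: √(0.80·0.20/97) = √0.001649485 = 0.040614.
Test statistic (full precision, shown to 4 dp): z = (74/97 − 0.80)/SE₀ ≈ -0.9138.
p-value = 2·P(Z ≥ |z|) with z = -0.9138 → 0.361.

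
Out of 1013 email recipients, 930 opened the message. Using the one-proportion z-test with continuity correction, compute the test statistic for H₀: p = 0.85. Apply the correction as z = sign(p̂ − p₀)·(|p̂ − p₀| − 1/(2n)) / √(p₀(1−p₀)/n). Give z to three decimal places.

Sample proportion p̂ = 930/1013 = 0.91807. p̂ − p₀ = 0.068065.
Continuity correction 1/(2n) = 1/2026 = 0.000494.
Corrected numerator: |0.068065| − 0.000494 = 0.067571.
Under H₀, SE = √(p₀(1−p₀)/n) = √(0.85·0.15/1013) = √0.000125864 = 0.011219.
z = +0.067571/0.011219 = 6.023.

z = 6.023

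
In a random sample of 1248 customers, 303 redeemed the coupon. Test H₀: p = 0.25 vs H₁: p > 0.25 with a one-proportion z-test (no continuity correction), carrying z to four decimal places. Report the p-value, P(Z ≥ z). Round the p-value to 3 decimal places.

Sample proportion p̂ = 303/1248 = 0.24279.
Under H₀, SE = √(p₀(1−p₀)/n) = √(0.25·0.75/1248) = √0.000150240 = 0.012257.
Test statistic (full precision, shown to 4 dp): z = (303/1248 − 0.25)/SE₀ ≈ -0.5883.
p-value = P(Z ≥ z) with z = -0.5883 → 0.722.

p-value = 0.722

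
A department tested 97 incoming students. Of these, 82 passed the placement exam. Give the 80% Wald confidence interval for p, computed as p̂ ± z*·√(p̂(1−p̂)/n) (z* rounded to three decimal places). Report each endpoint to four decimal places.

(0.7983, 0.8924)

p̂ = 82/97 = 0.84536.
SE = √(p̂(1−p̂)/n) = √(0.130726/97) = 0.036711.
The 80% critical value is z* = 1.282.
Margin of error: 1.282 × 0.036711 = 0.04706.
CI: 0.84536 ± 0.04706 = (0.7983, 0.8924).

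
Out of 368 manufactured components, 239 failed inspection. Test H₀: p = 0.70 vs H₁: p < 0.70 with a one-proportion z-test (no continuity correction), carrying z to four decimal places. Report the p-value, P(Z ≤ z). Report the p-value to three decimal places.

The sample proportion is 239/368 = 0.64946.
SE₀ = √(0.70·0.30/368) = 0.023888.
z = (p̂ − p₀)/SE = (239/368 − 0.70)/0.023888 ≈ -2.1158.
p-value = P(Z ≤ z) with z = -2.1158 → 0.017.

p-value = 0.017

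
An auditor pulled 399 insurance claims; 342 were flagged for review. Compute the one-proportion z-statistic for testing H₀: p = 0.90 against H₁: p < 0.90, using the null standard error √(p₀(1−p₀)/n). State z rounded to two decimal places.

The sample proportion is 342/399 = 0.85714.
SE₀ = √(0.90·0.10/399) = 0.015019.
z = (0.85714 − 0.90)/0.015019 = -0.04286/0.015019 = -2.85.

z = -2.85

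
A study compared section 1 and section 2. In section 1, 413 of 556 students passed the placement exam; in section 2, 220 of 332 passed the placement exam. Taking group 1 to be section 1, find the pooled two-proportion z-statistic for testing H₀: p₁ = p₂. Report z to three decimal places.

z = 2.554

Sample proportions: p̂₁ = 413/556 = 0.74281 and p̂₂ = 220/332 = 0.66265.
Pooled p̂ = (413+220)/(556+332) = 633/888 = 0.71284.
SE = √[p̂(1−p̂)(1/n₁+1/n₂)] = √[0.71284·0.28716·(1/556+1/332)] ≈ 0.031380.
z = 0.08016/0.031380 = 2.554.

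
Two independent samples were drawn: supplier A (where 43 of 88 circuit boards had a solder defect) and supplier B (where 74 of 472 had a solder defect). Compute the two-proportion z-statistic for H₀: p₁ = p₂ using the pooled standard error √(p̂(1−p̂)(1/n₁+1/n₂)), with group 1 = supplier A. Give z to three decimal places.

Sample proportions: p̂₁ = 43/88 = 0.48864 and p̂₂ = 74/472 = 0.15678.
Pooled p̂ = (43+74)/(88+472) = 117/560 = 0.20893.
Pooled SE = √[0.1652774·0.01348228] ≈ 0.047205.
z = (p̂₁ − p̂₂)/SE = (0.48864 − 0.15678)/0.047205 = 0.33186/0.047205 = 7.030.

z = 7.030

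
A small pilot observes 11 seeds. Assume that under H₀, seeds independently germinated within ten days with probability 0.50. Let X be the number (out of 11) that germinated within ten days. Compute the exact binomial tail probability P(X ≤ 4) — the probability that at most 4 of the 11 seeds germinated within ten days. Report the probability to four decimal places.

P = 0.2744

X ~ Binomial(n=11, p=0.50).
P(X ≤ 4) = Σ_{j=0}^{4} C(11,j)·0.50^j·0.50^{11−j}.
= 0.000488 + 0.005371 + 0.026855 + 0.080566 + 0.161133 = 0.2744.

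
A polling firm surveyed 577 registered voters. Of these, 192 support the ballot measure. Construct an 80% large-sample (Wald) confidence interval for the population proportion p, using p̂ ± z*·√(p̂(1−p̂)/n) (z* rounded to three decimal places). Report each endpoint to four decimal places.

(0.3076, 0.3579)

p̂ = 192/577 = 0.33276.
SE = √(p̂(1−p̂)/n) = √(0.222029/577) = 0.019616.
For 80% confidence, z* = 1.282.
Margin of error: 1.282 × 0.019616 = 0.02515.
So the interval runs from 0.3076 to 0.3579.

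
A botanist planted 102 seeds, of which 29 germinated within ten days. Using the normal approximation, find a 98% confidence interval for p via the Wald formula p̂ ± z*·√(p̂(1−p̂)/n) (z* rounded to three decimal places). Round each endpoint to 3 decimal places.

(0.180, 0.388)

p̂ = 29/102 = 0.28431.
Standard error of p̂: √(0.203479/102) = √0.001994896 = 0.044664.
z* = 2.326 at the 98% level.
Margin of error: 2.326 × 0.044664 = 0.10389.
So the interval runs from 0.180 to 0.388.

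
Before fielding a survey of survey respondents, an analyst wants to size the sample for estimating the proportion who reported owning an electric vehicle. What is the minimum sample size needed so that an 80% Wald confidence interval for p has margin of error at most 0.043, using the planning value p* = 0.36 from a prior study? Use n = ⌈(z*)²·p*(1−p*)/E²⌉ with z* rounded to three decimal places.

n = 205

For 80% confidence, z* = 1.282.
p*(1−p*) = 0.2304.
Required n before rounding: 1.643524 × 0.2304 / 0.043² = 204.796.
Rounding up, n = 205.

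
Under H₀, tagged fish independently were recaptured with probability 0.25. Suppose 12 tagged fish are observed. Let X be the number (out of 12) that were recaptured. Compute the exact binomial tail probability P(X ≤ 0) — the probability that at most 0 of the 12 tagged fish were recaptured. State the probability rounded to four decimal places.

P = 0.0317

X is binomial with n = 12 and p = 0.25.
P(X ≤ 0) = C(12,0)·0.25^0·0.75^12.
= 0.031676 = 0.0317.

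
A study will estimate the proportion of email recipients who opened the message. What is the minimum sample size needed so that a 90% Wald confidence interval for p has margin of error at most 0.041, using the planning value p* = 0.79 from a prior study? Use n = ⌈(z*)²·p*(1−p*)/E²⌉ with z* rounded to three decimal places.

n = 268

For 90% confidence, z* = 1.645.
p*(1−p*) = 0.1659.
Required n before rounding: 2.706025 × 0.1659 / 0.041² = 267.061.
Rounding up, n = 268.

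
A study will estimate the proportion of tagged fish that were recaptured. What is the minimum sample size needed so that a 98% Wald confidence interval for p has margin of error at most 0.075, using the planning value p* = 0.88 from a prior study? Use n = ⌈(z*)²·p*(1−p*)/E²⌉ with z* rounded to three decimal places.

n = 102

For 98% confidence, z* = 2.326.
p*(1−p*) = 0.88·0.12 = 0.1056.
Required n before rounding: 5.410276 × 0.1056 / 0.075² = 101.569.
Rounding up, n = 102.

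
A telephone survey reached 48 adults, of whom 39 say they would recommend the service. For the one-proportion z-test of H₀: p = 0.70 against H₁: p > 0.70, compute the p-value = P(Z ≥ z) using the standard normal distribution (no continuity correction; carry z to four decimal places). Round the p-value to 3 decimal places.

p-value = 0.044

Sample proportion p̂ = 39/48 = 0.81250.
Under H₀, SE = √(p₀(1−p₀)/n) = √(0.70·0.30/48) = √0.004375000 = 0.066144.
z = (p̂ − p₀)/SE = (39/48 − 0.70)/0.066144 ≈ 1.7008.
From the standard normal, P(Z ≥ z) = 0.044.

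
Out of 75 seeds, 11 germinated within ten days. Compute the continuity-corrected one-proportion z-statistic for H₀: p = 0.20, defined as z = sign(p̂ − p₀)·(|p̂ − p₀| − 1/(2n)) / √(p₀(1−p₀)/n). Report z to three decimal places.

z = -1.010

Sample proportion p̂ = 11/75 = 0.14667. p̂ − p₀ = -0.053333.
Continuity correction 1/(2n) = 1/150 = 0.006667.
Corrected numerator: |-0.053333| − 0.006667 = 0.046666.
Under H₀, SE = √(p₀(1−p₀)/n) = √(0.20·0.80/75) = √0.002133333 = 0.046188.
z = −0.046666/0.046188 = -1.010.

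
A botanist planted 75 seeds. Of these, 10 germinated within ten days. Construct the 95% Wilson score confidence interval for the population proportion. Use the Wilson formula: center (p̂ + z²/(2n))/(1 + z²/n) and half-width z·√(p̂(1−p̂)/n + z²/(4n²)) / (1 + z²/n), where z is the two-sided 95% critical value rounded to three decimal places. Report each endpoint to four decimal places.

(0.0741, 0.2283)

Here p̂ = 10/75 = 0.13333 and z = 1.960 (z² = 3.841600).
Denominator 1 + z²/n = 1 + 3.841600/75 = 1.051221.
Adjusted center: (0.13333 + z²/(2n))/1.051221 = 0.15120.
Radicand: p̂(1−p̂)/n + z²/(4n²) = 0.001540741 + 0.000170738 = 0.001711479.
Half-width = 1.960·√0.001711479/1.051221 = 0.07713.
CI: 0.15120 ± 0.07713 = (0.0741, 0.2283).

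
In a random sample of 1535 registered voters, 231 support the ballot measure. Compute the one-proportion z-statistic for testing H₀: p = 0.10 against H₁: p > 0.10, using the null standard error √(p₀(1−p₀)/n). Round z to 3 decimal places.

With x = 231 successes in n = 1535, p̂ = 0.15049.
SE₀ = √(0.10·0.90/1535) = 0.007657.
Test statistic: z = 0.05049/0.007657 = 6.594.

z = 6.594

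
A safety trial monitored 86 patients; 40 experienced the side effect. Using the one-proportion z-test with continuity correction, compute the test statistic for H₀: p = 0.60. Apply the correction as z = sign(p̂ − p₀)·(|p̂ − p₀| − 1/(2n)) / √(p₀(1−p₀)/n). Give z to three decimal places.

Sample proportion p̂ = 40/86 = 0.46512. p̂ − p₀ = -0.134884.
Continuity correction 1/(2n) = 1/172 = 0.005814.
Corrected numerator: |-0.134884| − 0.005814 = 0.129070.
SE₀ = √(0.60·0.40/86) = 0.052827.
z = −0.129070/0.052827 = -2.443.

z = -2.443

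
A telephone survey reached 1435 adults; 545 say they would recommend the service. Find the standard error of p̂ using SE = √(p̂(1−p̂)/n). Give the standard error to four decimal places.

With x = 545 successes in n = 1435, p̂ = 0.37979.
p̂(1−p̂) = 0.37979·0.62021 = 0.235550.
Dividing by n and taking the root: √0.000164146 = 0.0128.

SE = 0.0128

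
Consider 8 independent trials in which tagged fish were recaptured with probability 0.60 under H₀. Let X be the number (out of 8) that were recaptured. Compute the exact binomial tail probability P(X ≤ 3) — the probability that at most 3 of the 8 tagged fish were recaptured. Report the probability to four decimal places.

X is binomial with n = 8 and p = 0.60.
P(X ≤ 3) = C(8,0)·0.60^0·0.40^8 + C(8,1)·0.60^1·0.40^7 + C(8,2)·0.60^2·0.40^6 + C(8,3)·0.60^3·0.40^5.
= 0.000655 + 0.007864 + 0.041288 + 0.123863 = 0.1737.

P = 0.1737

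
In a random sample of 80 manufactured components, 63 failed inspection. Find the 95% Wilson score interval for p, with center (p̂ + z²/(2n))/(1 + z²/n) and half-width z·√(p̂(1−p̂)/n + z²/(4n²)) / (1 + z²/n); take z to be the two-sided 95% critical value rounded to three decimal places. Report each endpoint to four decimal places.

(0.6858, 0.8629)

Here p̂ = 63/80 = 0.78750 and z = 1.960 (z² = 3.841600).
1 + z²/n = 1.048020.
Adjusted center: (0.78750 + z²/(2n))/1.048020 = 0.77433.
Radicand: p̂(1−p̂)/n + z²/(4n²) = 0.002091797 + 0.000150062 = 0.002241859.
Half-width = 1.960·√0.002241859/1.048020 = 0.08855.
CI: 0.77433 ± 0.08855 = (0.6858, 0.8629).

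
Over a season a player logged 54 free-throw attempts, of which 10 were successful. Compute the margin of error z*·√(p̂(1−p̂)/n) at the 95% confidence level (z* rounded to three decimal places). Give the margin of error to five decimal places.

Sample proportion p̂ = 10/54 = 0.18519.
SE = √(p̂(1−p̂)/n) = √(0.150892/54) = 0.052861.
z* = 1.960 at the 95% level.
ME = 1.960·0.052861 = 0.10361.

ME = 0.10361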